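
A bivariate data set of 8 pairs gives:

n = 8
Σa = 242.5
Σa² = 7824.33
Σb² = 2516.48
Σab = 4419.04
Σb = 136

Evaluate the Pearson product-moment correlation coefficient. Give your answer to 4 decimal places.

r = (nΣab − ΣaΣb) / √[(nΣa² − (Σa)²)(nΣb² − (Σb)²)]
Numerator: 8×4419.04 − 242.5×136 = 2372.32
Denominator: √[(62594.64 − 58806.25)(20131.84 − 18496)] = √[3788.39 × 1635.84] = 2489.4176
r = 2372.32 / 2489.4176 ≈ 0.9530

0.9530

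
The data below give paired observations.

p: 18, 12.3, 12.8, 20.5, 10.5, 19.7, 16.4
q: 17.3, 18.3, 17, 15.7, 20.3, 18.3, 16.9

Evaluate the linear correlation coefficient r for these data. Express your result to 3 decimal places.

-0.649

n = 7, Σp = 110.2, Σq = 123.8, Σp² = 1826.68, Σq² = 2202.26, Σpq = 1926.76
nΣpq − ΣpΣq = 13487.32 − 13642.76 = -155.44
nΣp² − (Σp)² = 12786.76 − 12144.04 = 642.72; nΣq² − (Σq)² = 15415.82 − 15326.44 = 89.38
r = -155.44 / √(642.72 × 89.38) = -155.44 / 239.6796 ≈ -0.649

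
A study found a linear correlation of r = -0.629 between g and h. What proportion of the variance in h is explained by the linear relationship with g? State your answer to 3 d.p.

0.396

r² = (-0.629)² = 0.396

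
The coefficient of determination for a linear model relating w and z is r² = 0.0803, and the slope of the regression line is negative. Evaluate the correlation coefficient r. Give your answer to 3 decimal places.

-0.283

|r| = √0.0803 = 0.283
The association is negative, so r = −0.283.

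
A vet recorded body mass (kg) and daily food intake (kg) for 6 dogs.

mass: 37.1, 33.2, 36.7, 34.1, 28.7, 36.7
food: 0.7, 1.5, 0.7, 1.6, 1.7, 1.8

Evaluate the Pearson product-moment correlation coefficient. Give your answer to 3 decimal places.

-0.553

n = 6, Σx = 206.5, Σy = 8, Σx² = 7158.93, Σy² = 11.92, Σxy = 270.87
nΣxy − ΣxΣy = 1625.22 − 1652 = -26.78
nΣx² − (Σx)² = 42953.58 − 42642.25 = 311.33; nΣy² − (Σy)² = 71.52 − 64 = 7.52
r = -26.78 / √(311.33 × 7.52) = -26.78 / 48.3860 ≈ -0.553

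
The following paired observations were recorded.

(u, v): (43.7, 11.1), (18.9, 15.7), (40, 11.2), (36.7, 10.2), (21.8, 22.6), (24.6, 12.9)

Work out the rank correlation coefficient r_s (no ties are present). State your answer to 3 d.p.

Rank u: 6, 1, 5, 4, 2, 3
Rank v: 2, 5, 3, 1, 6, 4
d = rank(u) − rank(v): 4, -4, 2, 3, -4, -1; Σd² = 62
ρ = 1 − 6Σd² / [n(n²−1)] = 1 − 6×62 / (6×35) = 1 − 372/210 ≈ -0.771

-0.771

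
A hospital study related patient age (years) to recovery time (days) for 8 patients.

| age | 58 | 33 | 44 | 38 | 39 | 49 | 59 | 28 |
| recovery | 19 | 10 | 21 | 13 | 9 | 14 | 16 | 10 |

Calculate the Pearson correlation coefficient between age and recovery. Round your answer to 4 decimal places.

0.6901

n = 8, Σx = 348, Σy = 112, Σx² = 16020, Σy² = 1704, Σxy = 5111
nΣxy − ΣxΣy = 40888 − 38976 = 1912
nΣx² − (Σx)² = 128160 − 121104 = 7056; nΣy² − (Σy)² = 13632 − 12544 = 1088
r = 1912 / √(7056 × 1088) = 1912 / 2770.7270 ≈ 0.6901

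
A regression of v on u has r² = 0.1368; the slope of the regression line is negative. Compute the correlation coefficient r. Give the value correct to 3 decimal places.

|r| = √0.1368 = 0.370
The association is negative, so r = −0.370.

-0.370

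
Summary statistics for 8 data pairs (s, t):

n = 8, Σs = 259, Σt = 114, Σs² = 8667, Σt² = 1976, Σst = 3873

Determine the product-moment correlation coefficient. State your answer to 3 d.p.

0.579

r = (nΣst − ΣsΣt) / √[(nΣs² − (Σs)²)(nΣt² − (Σt)²)]
Numerator: 8×3873 − 259×114 = 1458
Denominator: √[(69336 − 67081)(15808 − 12996)] = √[2255 × 2812] = 2518.1461
r = 1458 / 2518.1461 ≈ 0.579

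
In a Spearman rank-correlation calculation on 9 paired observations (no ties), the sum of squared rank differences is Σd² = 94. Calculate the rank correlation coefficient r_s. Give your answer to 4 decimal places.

ρ = 1 − 6Σd² / [n(n²−1)] = 1 − 6×94 / (9×80)
  = 1 − 564/720 = 1 − 0.78333 ≈ 0.2167

0.2167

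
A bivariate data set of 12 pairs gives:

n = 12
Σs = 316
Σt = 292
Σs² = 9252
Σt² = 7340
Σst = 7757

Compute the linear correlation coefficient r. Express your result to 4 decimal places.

0.1448

r = (nΣst − ΣsΣt) / √[(nΣs² − (Σs)²)(nΣt² − (Σt)²)]
Numerator: 12×7757 − 316×292 = 812
Denominator: √[(111024 − 99856)(88080 − 85264)] = √[11168 × 2816] = 5607.9486
r = 812 / 5607.9486 ≈ 0.1448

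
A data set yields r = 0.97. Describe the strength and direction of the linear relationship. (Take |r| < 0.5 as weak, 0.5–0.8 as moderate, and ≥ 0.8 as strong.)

r = 0.97 > 0 so the relationship is positive.
|r| = 0.97, which falls in the strong range.

strong positive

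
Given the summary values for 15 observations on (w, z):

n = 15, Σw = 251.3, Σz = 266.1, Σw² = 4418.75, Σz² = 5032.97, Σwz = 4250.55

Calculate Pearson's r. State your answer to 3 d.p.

r = (nΣwz − ΣwΣz) / √[(nΣw² − (Σw)²)(nΣz² − (Σz)²)]
Numerator: 15×4250.55 − 251.3×266.1 = -3112.68
Denominator: √[(66281.25 − 63151.69)(75494.55 − 70809.21)] = √[3129.56 × 4685.34] = 3829.2366
r = -3112.68 / 3829.2366 ≈ -0.813

-0.813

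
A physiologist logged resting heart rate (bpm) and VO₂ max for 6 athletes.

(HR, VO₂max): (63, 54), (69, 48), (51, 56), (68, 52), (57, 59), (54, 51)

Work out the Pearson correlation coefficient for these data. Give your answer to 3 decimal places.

-0.577

n = 6, Σx = 362, Σy = 320, Σx² = 22120, Σy² = 17142, Σxy = 19223
nΣxy − ΣxΣy = 115338 − 115840 = -502
nΣx² − (Σx)² = 132720 − 131044 = 1676; nΣy² − (Σy)² = 102852 − 102400 = 452
r = -502 / √(1676 × 452) = -502 / 870.3746 ≈ -0.577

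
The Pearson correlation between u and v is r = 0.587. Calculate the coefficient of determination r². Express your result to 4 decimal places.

0.3446

r² = (0.587)² = 0.3446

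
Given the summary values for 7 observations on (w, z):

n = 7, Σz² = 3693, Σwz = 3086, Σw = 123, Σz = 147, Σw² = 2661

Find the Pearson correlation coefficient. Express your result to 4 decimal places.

r = (nΣwz − ΣwΣz) / √[(nΣw² − (Σw)²)(nΣz² − (Σz)²)]
Numerator: 7×3086 − 123×147 = 3521
Denominator: √[(18627 − 15129)(25851 − 21609)] = √[3498 × 4242] = 3852.0794
r = 3521 / 3852.0794 ≈ 0.9141

0.9141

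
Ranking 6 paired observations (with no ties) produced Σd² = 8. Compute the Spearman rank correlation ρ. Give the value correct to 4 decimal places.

ρ = 1 − 6Σd² / [n(n²−1)] = 1 − 6×8 / (6×35)
  = 1 − 48/210 = 1 − 0.22857 ≈ 0.7714

0.7714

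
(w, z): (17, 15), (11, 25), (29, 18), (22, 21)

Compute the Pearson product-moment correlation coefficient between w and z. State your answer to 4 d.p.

n = 4, Σw = 79, Σz = 79, Σw² = 1735, Σz² = 1615, Σwz = 1514
nΣwz − ΣwΣz = 6056 − 6241 = -185
nΣw² − (Σw)² = 6940 − 6241 = 699; nΣz² − (Σz)² = 6460 − 6241 = 219
r = -185 / √(699 × 219) = -185 / 391.2557 ≈ -0.4728

-0.4728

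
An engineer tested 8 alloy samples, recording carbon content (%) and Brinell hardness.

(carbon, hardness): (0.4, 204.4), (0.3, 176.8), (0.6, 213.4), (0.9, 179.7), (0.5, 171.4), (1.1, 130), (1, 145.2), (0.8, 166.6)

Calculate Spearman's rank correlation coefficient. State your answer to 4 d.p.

Rank carbon: 2, 1, 4, 6, 3, 8, 7, 5
Rank hardness: 7, 5, 8, 6, 4, 1, 2, 3
d = rank(carbon) − rank(hardness): -5, -4, -4, 0, -1, 7, 5, 2; Σd² = 136
ρ = 1 − 6Σd² / [n(n²−1)] = 1 − 6×136 / (8×63) = 1 − 816/504 ≈ -0.6190

-0.6190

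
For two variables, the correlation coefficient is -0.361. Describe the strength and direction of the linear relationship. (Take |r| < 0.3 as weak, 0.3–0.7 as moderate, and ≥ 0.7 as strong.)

r = -0.361 < 0 so the relationship is negative.
|r| = 0.361, which falls in the moderate range.

moderate negative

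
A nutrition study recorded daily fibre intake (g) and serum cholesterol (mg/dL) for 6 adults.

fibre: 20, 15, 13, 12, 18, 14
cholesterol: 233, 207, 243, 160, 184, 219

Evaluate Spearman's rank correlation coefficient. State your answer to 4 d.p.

0.2000

Rank fibre: 6, 4, 2, 1, 5, 3
Rank cholesterol: 5, 3, 6, 1, 2, 4
d = rank(fibre) − rank(cholesterol): 1, 1, -4, 0, 3, -1; Σd² = 28
ρ = 1 − 6Σd² / [n(n²−1)] = 1 − 6×28 / (6×35) = 1 − 168/210 ≈ 0.2000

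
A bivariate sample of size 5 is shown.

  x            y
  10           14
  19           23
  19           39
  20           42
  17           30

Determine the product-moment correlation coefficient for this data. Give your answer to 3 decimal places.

0.813

n = 5, Σx = 85, Σy = 148, Σx² = 1511, Σy² = 4910, Σxy = 2668
nΣxy − ΣxΣy = 13340 − 12580 = 760
nΣx² − (Σx)² = 7555 − 7225 = 330; nΣy² − (Σy)² = 24550 − 21904 = 2646
r = 760 / √(330 × 2646) = 760 / 934.4410 ≈ 0.813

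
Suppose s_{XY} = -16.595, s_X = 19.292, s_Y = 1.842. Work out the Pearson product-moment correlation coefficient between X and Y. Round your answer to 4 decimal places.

-0.4670

r = Cov(X,Y) / (s_X · s_Y) = -16.595 / (19.292 × 1.842)
  = -16.595 / 35.5359 ≈ -0.4670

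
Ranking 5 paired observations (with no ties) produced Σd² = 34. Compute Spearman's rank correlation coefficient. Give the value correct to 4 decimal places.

-0.7000

ρ = 1 − 6Σd² / [n(n²−1)] = 1 − 6×34 / (5×24)
  = 1 − 204/120 = 1 − 1.70000 ≈ -0.7000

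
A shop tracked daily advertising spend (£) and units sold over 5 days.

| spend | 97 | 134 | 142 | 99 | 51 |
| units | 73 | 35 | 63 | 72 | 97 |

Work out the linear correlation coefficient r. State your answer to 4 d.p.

-0.8583

n = 5, Σx = 523, Σy = 340, Σx² = 59931, Σy² = 25116, Σxy = 32792
nΣxy − ΣxΣy = 163960 − 177820 = -13860
nΣx² − (Σx)² = 299655 − 273529 = 26126; nΣy² − (Σy)² = 125580 − 115600 = 9980
r = -13860 / √(26126 × 9980) = -13860 / 16147.3676 ≈ -0.8583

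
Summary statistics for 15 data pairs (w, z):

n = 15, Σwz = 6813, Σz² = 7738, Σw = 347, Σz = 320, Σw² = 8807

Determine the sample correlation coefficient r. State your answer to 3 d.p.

-0.700

r = (nΣwz − ΣwΣz) / √[(nΣw² − (Σw)²)(nΣz² − (Σz)²)]
Numerator: 15×6813 − 347×320 = -8845
Denominator: √[(132105 − 120409)(116070 − 102400)] = √[11696 × 13670] = 12644.5372
r = -8845 / 12644.5372 ≈ -0.700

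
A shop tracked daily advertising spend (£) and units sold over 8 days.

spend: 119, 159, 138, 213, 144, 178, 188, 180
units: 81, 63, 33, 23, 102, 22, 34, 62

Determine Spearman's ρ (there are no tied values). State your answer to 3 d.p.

Rank spend: 1, 4, 2, 8, 3, 5, 7, 6
Rank units: 7, 6, 3, 2, 8, 1, 4, 5
d = rank(spend) − rank(units): -6, -2, -1, 6, -5, 4, 3, 1; Σd² = 128
ρ = 1 − 6Σd² / [n(n²−1)] = 1 − 6×128 / (8×63) = 1 − 768/504 ≈ -0.524

-0.524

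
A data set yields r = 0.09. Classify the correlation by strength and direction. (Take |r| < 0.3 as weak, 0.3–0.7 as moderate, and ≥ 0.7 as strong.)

r = 0.09 > 0 so the relationship is positive.
|r| = 0.09, which falls in the weak range.

weak positive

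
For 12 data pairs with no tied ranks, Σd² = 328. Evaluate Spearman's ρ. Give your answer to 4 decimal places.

-0.1469

ρ = 1 − 6Σd² / [n(n²−1)] = 1 − 6×328 / (12×143)
  = 1 − 1968/1716 = 1 − 1.14685 ≈ -0.1469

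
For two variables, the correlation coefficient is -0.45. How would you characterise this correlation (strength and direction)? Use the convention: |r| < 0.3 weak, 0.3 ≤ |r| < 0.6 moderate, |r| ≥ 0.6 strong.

r = -0.45 < 0 so the relationship is negative.
|r| = 0.45, which falls in the moderate range.

moderate negative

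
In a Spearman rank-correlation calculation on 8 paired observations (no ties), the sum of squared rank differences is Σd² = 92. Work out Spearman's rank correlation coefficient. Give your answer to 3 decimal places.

ρ = 1 − 6Σd² / [n(n²−1)] = 1 − 6×92 / (8×63)
  = 1 − 552/504 = 1 − 1.0952 ≈ -0.095

-0.095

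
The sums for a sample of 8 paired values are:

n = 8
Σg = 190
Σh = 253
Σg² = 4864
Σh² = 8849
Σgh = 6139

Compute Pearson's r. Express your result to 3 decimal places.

0.239

r = (nΣgh − ΣgΣh) / √[(nΣg² − (Σg)²)(nΣh² − (Σh)²)]
Numerator: 8×6139 − 190×253 = 1042
Denominator: √[(38912 − 36100)(70792 − 64009)] = √[2812 × 6783] = 4367.3557
r = 1042 / 4367.3557 ≈ 0.239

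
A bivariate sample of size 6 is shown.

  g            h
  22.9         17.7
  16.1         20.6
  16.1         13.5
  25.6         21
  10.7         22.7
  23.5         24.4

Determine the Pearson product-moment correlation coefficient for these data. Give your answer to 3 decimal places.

n = 6, Σg = 114.9, Σh = 119.9, Σg² = 2364.93, Σh² = 2471.55, Σgh = 2308.23
nΣgh − ΣgΣh = 13849.38 − 13776.51 = 72.87
nΣg² − (Σg)² = 14189.58 − 13202.01 = 987.57; nΣh² − (Σh)² = 14829.3 − 14376.01 = 453.29
r = 72.87 / √(987.57 × 453.29) = 72.87 / 669.0707 ≈ 0.109

0.109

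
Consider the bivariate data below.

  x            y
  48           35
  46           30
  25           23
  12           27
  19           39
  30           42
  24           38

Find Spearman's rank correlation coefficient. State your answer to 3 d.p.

0.071

Rank x: 7, 6, 4, 1, 2, 5, 3
Rank y: 4, 3, 1, 2, 6, 7, 5
d = rank(x) − rank(y): 3, 3, 3, -1, -4, -2, -2; Σd² = 52
ρ = 1 − 6Σd² / [n(n²−1)] = 1 − 6×52 / (7×48) = 1 − 312/336 ≈ 0.071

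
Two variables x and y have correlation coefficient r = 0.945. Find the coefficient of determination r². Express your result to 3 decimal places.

r² = (0.945)² = 0.893

0.893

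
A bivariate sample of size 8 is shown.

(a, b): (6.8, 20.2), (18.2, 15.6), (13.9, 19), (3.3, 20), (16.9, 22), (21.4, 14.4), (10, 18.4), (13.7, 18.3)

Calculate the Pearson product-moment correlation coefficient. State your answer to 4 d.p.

-0.5762

n = 8, Σa = 104.2, Σb = 147.9, Σa² = 1612.84, Σb² = 2777.21, Σab = 1866.05
nΣab − ΣaΣb = 14928.4 − 15411.18 = -482.78
nΣa² − (Σa)² = 12902.72 − 10857.64 = 2045.08; nΣb² − (Σb)² = 22217.68 − 21874.41 = 343.27
r = -482.78 / √(2045.08 × 343.27) = -482.78 / 837.8631 ≈ -0.5762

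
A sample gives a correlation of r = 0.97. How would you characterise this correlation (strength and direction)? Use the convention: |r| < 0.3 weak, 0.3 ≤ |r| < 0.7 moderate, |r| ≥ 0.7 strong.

strong positive

r = 0.97 > 0 so the relationship is positive.
|r| = 0.97, which falls in the strong range.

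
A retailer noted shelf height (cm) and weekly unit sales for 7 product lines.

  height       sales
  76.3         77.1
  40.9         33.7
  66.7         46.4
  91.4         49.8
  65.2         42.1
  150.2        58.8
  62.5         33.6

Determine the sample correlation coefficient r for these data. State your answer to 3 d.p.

n = 7, Σx = 553.2, Σy = 341.5, Σx² = 51014.68, Σy² = 18071.91, Σxy = 28584.34
nΣxy − ΣxΣy = 200090.38 − 188917.8 = 11172.58
nΣx² − (Σx)² = 357102.76 − 306030.24 = 51072.52; nΣy² − (Σy)² = 126503.37 − 116622.25 = 9881.12
r = 11172.58 / √(51072.52 × 9881.12) = 11172.58 / 22464.4986 ≈ 0.497

0.497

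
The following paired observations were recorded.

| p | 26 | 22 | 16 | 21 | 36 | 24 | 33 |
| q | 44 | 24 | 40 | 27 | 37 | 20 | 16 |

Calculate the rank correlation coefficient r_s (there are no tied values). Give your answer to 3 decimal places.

Rank p: 5, 3, 1, 2, 7, 4, 6
Rank q: 7, 3, 6, 4, 5, 2, 1
d = rank(p) − rank(q): -2, 0, -5, -2, 2, 2, 5; Σd² = 66
ρ = 1 − 6Σd² / [n(n²−1)] = 1 − 6×66 / (7×48) = 1 − 396/336 ≈ -0.179

-0.179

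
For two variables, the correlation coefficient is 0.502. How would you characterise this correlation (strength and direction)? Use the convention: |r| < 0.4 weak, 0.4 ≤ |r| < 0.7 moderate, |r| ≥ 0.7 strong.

moderate positive

r = 0.502 > 0 so the relationship is positive.
|r| = 0.502, which falls in the moderate range.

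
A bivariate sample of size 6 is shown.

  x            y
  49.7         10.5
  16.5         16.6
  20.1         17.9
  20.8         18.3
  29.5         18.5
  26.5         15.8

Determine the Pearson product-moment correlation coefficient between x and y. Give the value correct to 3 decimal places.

-0.845

n = 6, Σx = 163.1, Σy = 97.6, Σx² = 5151.49, Σy² = 1633, Σxy = 2500.63
nΣxy − ΣxΣy = 15003.78 − 15918.56 = -914.78
nΣx² − (Σx)² = 30908.94 − 26601.61 = 4307.33; nΣy² − (Σy)² = 9798 − 9525.76 = 272.24
r = -914.78 / √(4307.33 × 272.24) = -914.78 / 1082.8793 ≈ -0.845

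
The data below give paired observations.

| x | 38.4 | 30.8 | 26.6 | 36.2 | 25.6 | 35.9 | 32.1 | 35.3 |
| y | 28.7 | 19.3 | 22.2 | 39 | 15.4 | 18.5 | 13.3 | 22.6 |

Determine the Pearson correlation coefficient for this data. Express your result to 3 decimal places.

0.537

n = 8, Σx = 260.9, Σy = 179, Σx² = 8661.87, Σy² = 4477.08, Σxy = 5981.94
nΣxy − ΣxΣy = 47855.52 − 46701.1 = 1154.42
nΣx² − (Σx)² = 69294.96 − 68068.81 = 1226.15; nΣy² − (Σy)² = 35816.64 − 32041 = 3775.64
r = 1154.42 / √(1226.15 × 3775.64) = 1154.42 / 2151.6275 ≈ 0.537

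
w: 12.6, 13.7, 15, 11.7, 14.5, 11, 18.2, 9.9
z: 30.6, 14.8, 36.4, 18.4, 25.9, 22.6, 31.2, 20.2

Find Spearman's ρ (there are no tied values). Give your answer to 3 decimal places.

0.619

Rank w: 4, 5, 7, 3, 6, 2, 8, 1
Rank z: 6, 1, 8, 2, 5, 4, 7, 3
d = rank(w) − rank(z): -2, 4, -1, 1, 1, -2, 1, -2; Σd² = 32
ρ = 1 − 6Σd² / [n(n²−1)] = 1 − 6×32 / (8×63) = 1 − 192/504 ≈ 0.619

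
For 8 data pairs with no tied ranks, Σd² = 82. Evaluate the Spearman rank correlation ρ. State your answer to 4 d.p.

ρ = 1 − 6Σd² / [n(n²−1)] = 1 − 6×82 / (8×63)
  = 1 − 492/504 = 1 − 0.97619 ≈ 0.0238

0.0238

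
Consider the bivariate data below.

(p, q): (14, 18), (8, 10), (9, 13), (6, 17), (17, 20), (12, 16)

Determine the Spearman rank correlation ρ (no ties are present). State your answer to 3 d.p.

Rank p: 5, 2, 3, 1, 6, 4
Rank q: 5, 1, 2, 4, 6, 3
d = rank(p) − rank(q): 0, 1, 1, -3, 0, 1; Σd² = 12
ρ = 1 − 6Σd² / [n(n²−1)] = 1 − 6×12 / (6×35) = 1 − 72/210 ≈ 0.657

0.657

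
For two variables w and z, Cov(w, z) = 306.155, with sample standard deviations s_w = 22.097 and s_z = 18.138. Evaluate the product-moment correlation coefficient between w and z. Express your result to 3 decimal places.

0.764

r = Cov(w,z) / (s_w · s_z) = 306.155 / (22.097 × 18.138)
  = 306.155 / 400.7954 ≈ 0.764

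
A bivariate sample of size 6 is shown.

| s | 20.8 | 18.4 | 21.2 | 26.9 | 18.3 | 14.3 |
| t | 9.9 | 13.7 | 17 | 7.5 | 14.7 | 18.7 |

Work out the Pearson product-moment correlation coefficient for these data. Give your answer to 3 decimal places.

-0.813

n = 6, Σs = 119.9, Σt = 81.5, Σs² = 2483.63, Σt² = 1196.73, Σst = 1556.57
nΣst − ΣsΣt = 9339.42 − 9771.85 = -432.43
nΣs² − (Σs)² = 14901.78 − 14376.01 = 525.77; nΣt² − (Σt)² = 7180.38 − 6642.25 = 538.13
r = -432.43 / √(525.77 × 538.13) = -432.43 / 531.9141 ≈ -0.813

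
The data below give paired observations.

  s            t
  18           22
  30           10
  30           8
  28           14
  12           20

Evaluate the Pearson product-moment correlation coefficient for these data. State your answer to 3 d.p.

-0.895

n = 5, Σs = 118, Σt = 74, Σs² = 3052, Σt² = 1244, Σst = 1568
nΣst − ΣsΣt = 7840 − 8732 = -892
nΣs² − (Σs)² = 15260 − 13924 = 1336; nΣt² − (Σt)² = 6220 − 5476 = 744
r = -892 / √(1336 × 744) = -892 / 996.9875 ≈ -0.895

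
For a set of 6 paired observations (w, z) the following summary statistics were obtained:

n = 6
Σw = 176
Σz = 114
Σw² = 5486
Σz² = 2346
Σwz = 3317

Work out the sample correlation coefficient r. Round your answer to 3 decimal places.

r = (nΣwz − ΣwΣz) / √[(nΣw² − (Σw)²)(nΣz² − (Σz)²)]
Numerator: 6×3317 − 176×114 = -162
Denominator: √[(32916 − 30976)(14076 − 12996)] = √[1940 × 1080] = 1447.4806
r = -162 / 1447.4806 ≈ -0.112

-0.112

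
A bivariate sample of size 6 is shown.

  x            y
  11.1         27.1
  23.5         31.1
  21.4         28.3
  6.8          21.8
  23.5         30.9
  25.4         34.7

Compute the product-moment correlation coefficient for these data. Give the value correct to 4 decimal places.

n = 6, Σx = 111.7, Σy = 173.9, Σx² = 2377.07, Σy² = 5136.65, Σxy = 3393.05
nΣxy − ΣxΣy = 20358.3 − 19424.63 = 933.67
nΣx² − (Σx)² = 14262.42 − 12476.89 = 1785.53; nΣy² − (Σy)² = 30819.9 − 30241.21 = 578.69
r = 933.67 / √(1785.53 × 578.69) = 933.67 / 1016.4981 ≈ 0.9185

0.9185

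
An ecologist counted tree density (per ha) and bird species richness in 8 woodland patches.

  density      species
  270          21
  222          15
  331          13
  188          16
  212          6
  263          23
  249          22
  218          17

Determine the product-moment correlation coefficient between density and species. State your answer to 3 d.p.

n = 8, Σx = 1953, Σy = 133, Σx² = 490727, Σy² = 2429, Σxy = 32816
nΣxy − ΣxΣy = 262528 − 259749 = 2779
nΣx² − (Σx)² = 3925816 − 3814209 = 111607; nΣy² − (Σy)² = 19432 − 17689 = 1743
r = 2779 / √(111607 × 1743) = 2779 / 13947.4371 ≈ 0.199

0.199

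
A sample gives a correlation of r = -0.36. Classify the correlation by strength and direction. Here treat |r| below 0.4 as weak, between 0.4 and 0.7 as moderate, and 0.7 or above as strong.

weak negative

r = -0.36 < 0 so the relationship is negative.
|r| = 0.36, which falls in the weak range.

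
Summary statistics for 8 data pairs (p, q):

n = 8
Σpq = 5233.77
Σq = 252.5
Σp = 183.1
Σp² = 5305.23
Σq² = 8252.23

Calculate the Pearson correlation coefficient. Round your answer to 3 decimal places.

r = (nΣpq − ΣpΣq) / √[(nΣp² − (Σp)²)(nΣq² − (Σq)²)]
Numerator: 8×5233.77 − 183.1×252.5 = -4362.59
Denominator: √[(42441.84 − 33525.61)(66017.84 − 63756.25)] = √[8916.23 × 2261.59] = 4490.5297
r = -4362.59 / 4490.5297 ≈ -0.972

-0.972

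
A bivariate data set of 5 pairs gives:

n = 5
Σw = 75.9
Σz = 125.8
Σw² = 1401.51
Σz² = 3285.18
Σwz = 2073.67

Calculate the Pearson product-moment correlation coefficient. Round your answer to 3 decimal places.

r = (nΣwz − ΣwΣz) / √[(nΣw² − (Σw)²)(nΣz² − (Σz)²)]
Numerator: 5×2073.67 − 75.9×125.8 = 820.13
Denominator: √[(7007.55 − 5760.81)(16425.9 − 15825.64)] = √[1246.74 × 600.26] = 865.0827
r = 820.13 / 865.0827 ≈ 0.948

0.948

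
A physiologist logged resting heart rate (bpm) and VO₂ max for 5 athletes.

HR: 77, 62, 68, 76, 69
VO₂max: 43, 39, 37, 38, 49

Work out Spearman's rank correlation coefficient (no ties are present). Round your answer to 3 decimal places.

0.300

Rank HR: 5, 1, 2, 4, 3
Rank VO₂max: 4, 3, 1, 2, 5
d = rank(HR) − rank(VO₂max): 1, -2, 1, 2, -2; Σd² = 14
ρ = 1 − 6Σd² / [n(n²−1)] = 1 − 6×14 / (5×24) = 1 − 84/120 ≈ 0.300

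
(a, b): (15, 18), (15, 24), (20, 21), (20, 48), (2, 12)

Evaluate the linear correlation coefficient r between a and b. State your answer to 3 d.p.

n = 5, Σa = 72, Σb = 123, Σa² = 1254, Σb² = 3789, Σab = 2034
nΣab − ΣaΣb = 10170 − 8856 = 1314
nΣa² − (Σa)² = 6270 − 5184 = 1086; nΣb² − (Σb)² = 18945 − 15129 = 3816
r = 1314 / √(1086 × 3816) = 1314 / 2035.7249 ≈ 0.645

0.645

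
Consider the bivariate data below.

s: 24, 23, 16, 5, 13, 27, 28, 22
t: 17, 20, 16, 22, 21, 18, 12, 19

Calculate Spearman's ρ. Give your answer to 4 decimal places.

-0.7143

Rank s: 6, 5, 3, 1, 2, 7, 8, 4
Rank t: 3, 6, 2, 8, 7, 4, 1, 5
d = rank(s) − rank(t): 3, -1, 1, -7, -5, 3, 7, -1; Σd² = 144
ρ = 1 − 6Σd² / [n(n²−1)] = 1 − 6×144 / (8×63) = 1 − 864/504 ≈ -0.7143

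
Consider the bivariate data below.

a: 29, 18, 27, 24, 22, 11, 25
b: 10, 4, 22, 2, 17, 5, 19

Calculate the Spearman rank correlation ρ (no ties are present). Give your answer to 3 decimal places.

Rank a: 7, 2, 6, 4, 3, 1, 5
Rank b: 4, 2, 7, 1, 5, 3, 6
d = rank(a) − rank(b): 3, 0, -1, 3, -2, -2, -1; Σd² = 28
ρ = 1 − 6Σd² / [n(n²−1)] = 1 − 6×28 / (7×48) = 1 − 168/336 ≈ 0.500

0.500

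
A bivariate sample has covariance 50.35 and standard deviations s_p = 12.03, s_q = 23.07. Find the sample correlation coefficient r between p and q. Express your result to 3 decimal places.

r = Cov(p,q) / (s_p · s_q) = 50.35 / (12.03 × 23.07)
  = 50.35 / 277.5321 ≈ 0.181

0.181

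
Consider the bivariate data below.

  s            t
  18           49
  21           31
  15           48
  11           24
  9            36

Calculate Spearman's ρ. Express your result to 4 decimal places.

Rank s: 4, 5, 3, 2, 1
Rank t: 5, 2, 4, 1, 3
d = rank(s) − rank(t): -1, 3, -1, 1, -2; Σd² = 16
ρ = 1 − 6Σd² / [n(n²−1)] = 1 − 6×16 / (5×24) = 1 − 96/120 ≈ 0.2000

0.2000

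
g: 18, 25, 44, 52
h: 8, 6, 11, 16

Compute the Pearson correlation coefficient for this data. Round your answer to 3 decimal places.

n = 4, Σg = 139, Σh = 41, Σg² = 5589, Σh² = 477, Σgh = 1610
nΣgh − ΣgΣh = 6440 − 5699 = 741
nΣg² − (Σg)² = 22356 − 19321 = 3035; nΣh² − (Σh)² = 1908 − 1681 = 227
r = 741 / √(3035 × 227) = 741 / 830.0271 ≈ 0.893

0.893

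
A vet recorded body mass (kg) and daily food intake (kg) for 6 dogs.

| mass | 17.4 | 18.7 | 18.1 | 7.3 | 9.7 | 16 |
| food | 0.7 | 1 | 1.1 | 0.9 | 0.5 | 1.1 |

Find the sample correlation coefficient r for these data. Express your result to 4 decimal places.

n = 6, Σx = 87.2, Σy = 5.3, Σx² = 1383.44, Σy² = 4.97, Σxy = 79.81
nΣxy − ΣxΣy = 478.86 − 462.16 = 16.7
nΣx² − (Σx)² = 8300.64 − 7603.84 = 696.8; nΣy² − (Σy)² = 29.82 − 28.09 = 1.73
r = 16.7 / √(696.8 × 1.73) = 16.7 / 34.7198 ≈ 0.4810

0.4810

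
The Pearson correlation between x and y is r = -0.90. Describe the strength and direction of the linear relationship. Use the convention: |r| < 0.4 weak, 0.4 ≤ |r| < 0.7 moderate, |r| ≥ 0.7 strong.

strong negative

r = -0.90 < 0 so the relationship is negative.
|r| = 0.90, which falls in the strong range.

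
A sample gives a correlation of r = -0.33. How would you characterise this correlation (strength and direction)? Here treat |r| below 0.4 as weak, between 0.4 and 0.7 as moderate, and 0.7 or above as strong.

r = -0.33 < 0 so the relationship is negative.
|r| = 0.33, which falls in the weak range.

weak negative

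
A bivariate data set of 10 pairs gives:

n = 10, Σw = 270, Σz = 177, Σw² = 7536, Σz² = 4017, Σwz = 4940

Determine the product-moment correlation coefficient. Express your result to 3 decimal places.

0.345

r = (nΣwz − ΣwΣz) / √[(nΣw² − (Σw)²)(nΣz² − (Σz)²)]
Numerator: 10×4940 − 270×177 = 1610
Denominator: √[(75360 − 72900)(40170 − 31329)] = √[2460 × 8841] = 4663.5673
r = 1610 / 4663.5673 ≈ 0.345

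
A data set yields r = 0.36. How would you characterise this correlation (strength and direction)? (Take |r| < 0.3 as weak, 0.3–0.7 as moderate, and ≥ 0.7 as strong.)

r = 0.36 > 0 so the relationship is positive.
|r| = 0.36, which falls in the moderate range.

moderate positive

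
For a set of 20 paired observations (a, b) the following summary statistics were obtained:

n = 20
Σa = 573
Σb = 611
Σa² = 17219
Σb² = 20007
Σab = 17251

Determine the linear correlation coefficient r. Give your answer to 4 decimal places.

r = (nΣab − ΣaΣb) / √[(nΣa² − (Σa)²)(nΣb² − (Σb)²)]
Numerator: 20×17251 − 573×611 = -5083
Denominator: √[(344380 − 328329)(400140 − 373321)] = √[16051 × 26819] = 20747.8136
r = -5083 / 20747.8136 ≈ -0.2450

-0.2450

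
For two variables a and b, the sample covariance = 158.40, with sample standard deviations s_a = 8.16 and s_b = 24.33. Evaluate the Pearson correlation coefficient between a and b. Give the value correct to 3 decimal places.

0.798

r = Cov(a,b) / (s_a · s_b) = 158.40 / (8.16 × 24.33)
  = 158.40 / 198.5328 ≈ 0.798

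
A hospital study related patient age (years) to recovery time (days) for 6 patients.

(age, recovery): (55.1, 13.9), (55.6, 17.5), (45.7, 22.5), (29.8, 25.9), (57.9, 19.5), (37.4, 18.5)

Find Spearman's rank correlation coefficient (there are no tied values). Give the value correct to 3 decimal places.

Rank age: 4, 5, 3, 1, 6, 2
Rank recovery: 1, 2, 5, 6, 4, 3
d = rank(age) − rank(recovery): 3, 3, -2, -5, 2, -1; Σd² = 52
ρ = 1 − 6Σd² / [n(n²−1)] = 1 − 6×52 / (6×35) = 1 − 312/210 ≈ -0.486

-0.486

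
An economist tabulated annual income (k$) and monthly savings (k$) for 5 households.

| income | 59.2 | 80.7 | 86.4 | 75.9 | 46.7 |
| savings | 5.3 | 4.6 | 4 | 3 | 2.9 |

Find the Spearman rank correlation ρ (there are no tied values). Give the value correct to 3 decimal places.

0.300

Rank income: 2, 4, 5, 3, 1
Rank savings: 5, 4, 3, 2, 1
d = rank(income) − rank(savings): -3, 0, 2, 1, 0; Σd² = 14
ρ = 1 − 6Σd² / [n(n²−1)] = 1 − 6×14 / (5×24) = 1 − 84/120 ≈ 0.300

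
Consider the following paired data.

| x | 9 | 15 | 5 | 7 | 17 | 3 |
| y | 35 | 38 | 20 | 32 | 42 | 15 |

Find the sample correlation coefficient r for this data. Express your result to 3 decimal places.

0.912

n = 6, Σx = 56, Σy = 182, Σx² = 678, Σy² = 6082, Σxy = 1968
nΣxy − ΣxΣy = 11808 − 10192 = 1616
nΣx² − (Σx)² = 4068 − 3136 = 932; nΣy² − (Σy)² = 36492 − 33124 = 3368
r = 1616 / √(932 × 3368) = 1616 / 1771.7156 ≈ 0.912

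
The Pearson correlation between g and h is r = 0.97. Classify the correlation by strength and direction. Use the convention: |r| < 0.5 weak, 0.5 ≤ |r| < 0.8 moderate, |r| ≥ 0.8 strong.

r = 0.97 > 0 so the relationship is positive.
|r| = 0.97, which falls in the strong range.

strong positive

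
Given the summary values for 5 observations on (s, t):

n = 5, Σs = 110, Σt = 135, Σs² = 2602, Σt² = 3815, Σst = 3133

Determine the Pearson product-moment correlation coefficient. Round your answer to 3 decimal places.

0.927

r = (nΣst − ΣsΣt) / √[(nΣs² − (Σs)²)(nΣt² − (Σt)²)]
Numerator: 5×3133 − 110×135 = 815
Denominator: √[(13010 − 12100)(19075 − 18225)] = √[910 × 850] = 879.4885
r = 815 / 879.4885 ≈ 0.927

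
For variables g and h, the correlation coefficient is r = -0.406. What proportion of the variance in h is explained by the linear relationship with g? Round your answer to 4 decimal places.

r² = (-0.406)² = 0.1648

0.1648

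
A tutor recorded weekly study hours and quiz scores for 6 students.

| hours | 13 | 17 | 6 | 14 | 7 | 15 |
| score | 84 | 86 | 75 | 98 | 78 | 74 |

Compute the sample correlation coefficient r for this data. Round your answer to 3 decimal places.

0.458

n = 6, Σx = 72, Σy = 495, Σx² = 964, Σy² = 41241, Σxy = 6032
nΣxy − ΣxΣy = 36192 − 35640 = 552
nΣx² − (Σx)² = 5784 − 5184 = 600; nΣy² − (Σy)² = 247446 − 245025 = 2421
r = 552 / √(600 × 2421) = 552 / 1205.2386 ≈ 0.458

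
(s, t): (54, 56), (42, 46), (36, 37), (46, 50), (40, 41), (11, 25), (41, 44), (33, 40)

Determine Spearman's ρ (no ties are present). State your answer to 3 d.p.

0.976

Rank s: 8, 6, 3, 7, 4, 1, 5, 2
Rank t: 8, 6, 2, 7, 4, 1, 5, 3
d = rank(s) − rank(t): 0, 0, 1, 0, 0, 0, 0, -1; Σd² = 2
ρ = 1 − 6Σd² / [n(n²−1)] = 1 − 6×2 / (8×63) = 1 − 12/504 ≈ 0.976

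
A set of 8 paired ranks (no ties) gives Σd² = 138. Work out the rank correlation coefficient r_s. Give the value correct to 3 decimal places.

-0.643

ρ = 1 − 6Σd² / [n(n²−1)] = 1 − 6×138 / (8×63)
  = 1 − 828/504 = 1 − 1.6429 ≈ -0.643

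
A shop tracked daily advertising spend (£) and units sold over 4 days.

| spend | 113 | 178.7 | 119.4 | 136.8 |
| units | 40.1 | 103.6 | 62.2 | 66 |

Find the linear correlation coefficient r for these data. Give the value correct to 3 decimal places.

0.965

n = 4, Σx = 547.9, Σy = 271.9, Σx² = 77673.29, Σy² = 20565.81, Σxy = 39500.1
nΣxy − ΣxΣy = 158000.4 − 148974.01 = 9026.39
nΣx² − (Σx)² = 310693.16 − 300194.41 = 10498.75; nΣy² − (Σy)² = 82263.24 − 73929.61 = 8333.63
r = 9026.39 / √(10498.75 × 8333.63) = 9026.39 / 9353.7531 ≈ 0.965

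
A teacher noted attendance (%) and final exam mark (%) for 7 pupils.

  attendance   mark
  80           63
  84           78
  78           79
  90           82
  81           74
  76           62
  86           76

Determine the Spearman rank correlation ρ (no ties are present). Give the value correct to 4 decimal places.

0.6071

Rank attendance: 3, 5, 2, 7, 4, 1, 6
Rank mark: 2, 5, 6, 7, 3, 1, 4
d = rank(attendance) − rank(mark): 1, 0, -4, 0, 1, 0, 2; Σd² = 22
ρ = 1 − 6Σd² / [n(n²−1)] = 1 − 6×22 / (7×48) = 1 − 132/336 ≈ 0.6071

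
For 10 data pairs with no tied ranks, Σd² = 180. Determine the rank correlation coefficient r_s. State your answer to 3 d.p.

-0.091

ρ = 1 − 6Σd² / [n(n²−1)] = 1 − 6×180 / (10×99)
  = 1 − 1080/990 = 1 − 1.0909 ≈ -0.091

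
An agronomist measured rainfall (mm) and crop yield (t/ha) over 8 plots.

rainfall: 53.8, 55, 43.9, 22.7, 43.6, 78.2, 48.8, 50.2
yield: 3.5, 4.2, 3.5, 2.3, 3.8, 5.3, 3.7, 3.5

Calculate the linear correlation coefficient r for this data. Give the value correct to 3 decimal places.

0.952

n = 8, Σx = 396.2, Σy = 29.8, Σx² = 21279.62, Σy² = 115.9, Σxy = 1561.56
nΣxy − ΣxΣy = 12492.48 − 11806.76 = 685.72
nΣx² − (Σx)² = 170236.96 − 156974.44 = 13262.52; nΣy² − (Σy)² = 927.2 − 888.04 = 39.16
r = 685.72 / √(13262.52 × 39.16) = 685.72 / 720.6666 ≈ 0.952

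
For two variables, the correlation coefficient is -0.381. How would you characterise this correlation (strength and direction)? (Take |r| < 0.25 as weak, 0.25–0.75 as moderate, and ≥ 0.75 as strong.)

moderate negative

r = -0.381 < 0 so the relationship is negative.
|r| = 0.381, which falls in the moderate range.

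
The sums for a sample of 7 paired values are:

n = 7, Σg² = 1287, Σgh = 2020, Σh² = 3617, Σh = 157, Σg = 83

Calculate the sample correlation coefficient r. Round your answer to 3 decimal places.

0.931

r = (nΣgh − ΣgΣh) / √[(nΣg² − (Σg)²)(nΣh² − (Σh)²)]
Numerator: 7×2020 − 83×157 = 1109
Denominator: √[(9009 − 6889)(25319 − 24649)] = √[2120 × 670] = 1191.8054
r = 1109 / 1191.8054 ≈ 0.931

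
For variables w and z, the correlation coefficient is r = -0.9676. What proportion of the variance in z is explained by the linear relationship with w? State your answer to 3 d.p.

r² = (-0.9676)² = 0.936

0.936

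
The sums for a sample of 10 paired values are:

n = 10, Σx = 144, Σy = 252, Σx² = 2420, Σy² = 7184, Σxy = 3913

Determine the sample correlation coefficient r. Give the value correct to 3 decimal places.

r = (nΣxy − ΣxΣy) / √[(nΣx² − (Σx)²)(nΣy² − (Σy)²)]
Numerator: 10×3913 − 144×252 = 2842
Denominator: √[(24200 − 20736)(71840 − 63504)] = √[3464 × 8336] = 5373.6304
r = 2842 / 5373.6304 ≈ 0.529

0.529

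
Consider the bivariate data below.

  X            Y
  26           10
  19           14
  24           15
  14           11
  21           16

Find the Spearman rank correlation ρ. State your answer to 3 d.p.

-0.100

Rank X: 5, 2, 4, 1, 3
Rank Y: 1, 3, 4, 2, 5
d = rank(X) − rank(Y): 4, -1, 0, -1, -2; Σd² = 22
ρ = 1 − 6Σd² / [n(n²−1)] = 1 − 6×22 / (5×24) = 1 − 132/120 ≈ -0.100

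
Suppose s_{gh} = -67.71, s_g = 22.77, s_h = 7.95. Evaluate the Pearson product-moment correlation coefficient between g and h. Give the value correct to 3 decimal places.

-0.374

r = Cov(g,h) / (s_g · s_h) = -67.71 / (22.77 × 7.95)
  = -67.71 / 181.0215 ≈ -0.374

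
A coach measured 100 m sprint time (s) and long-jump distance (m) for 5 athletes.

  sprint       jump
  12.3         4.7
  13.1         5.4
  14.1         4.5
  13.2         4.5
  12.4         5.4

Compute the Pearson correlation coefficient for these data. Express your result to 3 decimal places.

n = 5, Σx = 65.1, Σy = 24.5, Σx² = 849.71, Σy² = 120.91, Σxy = 318.36
nΣxy − ΣxΣy = 1591.8 − 1594.95 = -3.15
nΣx² − (Σx)² = 4248.55 − 4238.01 = 10.54; nΣy² − (Σy)² = 604.55 − 600.25 = 4.3
r = -3.15 / √(10.54 × 4.3) = -3.15 / 6.7322 ≈ -0.468

-0.468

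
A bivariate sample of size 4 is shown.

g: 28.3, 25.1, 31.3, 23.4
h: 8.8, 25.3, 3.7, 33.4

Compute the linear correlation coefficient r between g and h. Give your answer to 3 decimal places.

n = 4, Σg = 108.1, Σh = 71.2, Σg² = 2958.15, Σh² = 1846.78, Σgh = 1781.44
nΣgh − ΣgΣh = 7125.76 − 7696.72 = -570.96
nΣg² − (Σg)² = 11832.6 − 11685.61 = 146.99; nΣh² − (Σh)² = 7387.12 − 5069.44 = 2317.68
r = -570.96 / √(146.99 × 2317.68) = -570.96 / 583.6744 ≈ -0.978

-0.978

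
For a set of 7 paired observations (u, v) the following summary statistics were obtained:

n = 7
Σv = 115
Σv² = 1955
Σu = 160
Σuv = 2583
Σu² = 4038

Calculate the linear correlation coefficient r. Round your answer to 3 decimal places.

-0.288

r = (nΣuv − ΣuΣv) / √[(nΣu² − (Σu)²)(nΣv² − (Σv)²)]
Numerator: 7×2583 − 160×115 = -319
Denominator: √[(28266 − 25600)(13685 − 13225)] = √[2666 × 460] = 1107.4114
r = -319 / 1107.4114 ≈ -0.288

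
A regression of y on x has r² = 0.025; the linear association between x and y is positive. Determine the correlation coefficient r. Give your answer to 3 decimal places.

|r| = √0.025 = 0.158
The association is positive, so r = 0.158.

0.158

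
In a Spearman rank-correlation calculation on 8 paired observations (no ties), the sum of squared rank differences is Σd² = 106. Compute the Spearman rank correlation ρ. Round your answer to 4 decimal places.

ρ = 1 − 6Σd² / [n(n²−1)] = 1 − 6×106 / (8×63)
  = 1 − 636/504 = 1 − 1.26190 ≈ -0.2619

-0.2619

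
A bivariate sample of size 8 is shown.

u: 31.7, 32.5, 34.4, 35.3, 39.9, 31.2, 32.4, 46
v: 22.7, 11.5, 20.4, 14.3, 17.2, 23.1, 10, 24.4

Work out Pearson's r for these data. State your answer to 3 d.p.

n = 8, Σu = 283.4, Σv = 143.6, Σu² = 10221.8, Σv² = 2793, Σuv = 5153.29
nΣuv − ΣuΣv = 41226.32 − 40696.24 = 530.08
nΣu² − (Σu)² = 81774.4 − 80315.56 = 1458.84; nΣv² − (Σv)² = 22344 − 20620.96 = 1723.04
r = 530.08 / √(1458.84 × 1723.04) = 530.08 / 1585.4462 ≈ 0.334

0.334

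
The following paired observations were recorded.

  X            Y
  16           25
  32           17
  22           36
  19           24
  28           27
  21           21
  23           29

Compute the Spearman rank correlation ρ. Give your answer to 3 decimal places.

-0.036

Rank X: 1, 7, 4, 2, 6, 3, 5
Rank Y: 4, 1, 7, 3, 5, 2, 6
d = rank(X) − rank(Y): -3, 6, -3, -1, 1, 1, -1; Σd² = 58
ρ = 1 − 6Σd² / [n(n²−1)] = 1 − 6×58 / (7×48) = 1 − 348/336 ≈ -0.036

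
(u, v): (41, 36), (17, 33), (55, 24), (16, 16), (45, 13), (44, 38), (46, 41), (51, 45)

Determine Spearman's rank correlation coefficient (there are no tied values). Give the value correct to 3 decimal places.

Rank u: 3, 2, 8, 1, 5, 4, 6, 7
Rank v: 5, 4, 3, 2, 1, 6, 7, 8
d = rank(u) − rank(v): -2, -2, 5, -1, 4, -2, -1, -1; Σd² = 56
ρ = 1 − 6Σd² / [n(n²−1)] = 1 − 6×56 / (8×63) = 1 − 336/504 ≈ 0.333

0.333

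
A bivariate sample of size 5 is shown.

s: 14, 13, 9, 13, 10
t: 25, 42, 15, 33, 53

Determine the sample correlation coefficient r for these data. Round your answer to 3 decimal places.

n = 5, Σs = 59, Σt = 168, Σs² = 715, Σt² = 6512, Σst = 1990
nΣst − ΣsΣt = 9950 − 9912 = 38
nΣs² − (Σs)² = 3575 − 3481 = 94; nΣt² − (Σt)² = 32560 − 28224 = 4336
r = 38 / √(94 × 4336) = 38 / 638.4231 ≈ 0.060

0.060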